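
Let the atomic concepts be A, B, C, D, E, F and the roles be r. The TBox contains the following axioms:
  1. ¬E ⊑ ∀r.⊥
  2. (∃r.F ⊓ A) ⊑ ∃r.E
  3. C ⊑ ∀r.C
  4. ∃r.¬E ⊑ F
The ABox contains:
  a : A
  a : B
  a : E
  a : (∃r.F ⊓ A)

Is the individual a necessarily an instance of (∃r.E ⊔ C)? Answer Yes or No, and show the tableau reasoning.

1. a : (∃r.E ⊔ C)?  L(a) = {A, B, E, (∃r.F ⊓ A)} ∪ {(∀r.¬E ⊓ ¬C)}
   clash {E, ¬E} at an ∃-successor — a ∈ (∃r.E ⊔ C)
2. Hence a : (∃r.E ⊔ C): entailed.

Yes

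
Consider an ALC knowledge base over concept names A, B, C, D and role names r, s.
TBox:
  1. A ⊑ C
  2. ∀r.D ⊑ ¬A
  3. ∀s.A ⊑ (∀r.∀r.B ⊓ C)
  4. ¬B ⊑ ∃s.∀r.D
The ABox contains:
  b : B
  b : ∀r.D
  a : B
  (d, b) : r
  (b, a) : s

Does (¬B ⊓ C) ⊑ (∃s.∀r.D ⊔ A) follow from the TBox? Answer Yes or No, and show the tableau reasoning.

1. (¬B ⊓ C) ⊑ (∃s.∀r.D ⊔ A)  ⇔  ((¬B ⊓ C) ⊓ (∀s.∃r.¬D ⊓ ¬A)) unsat w.r.t. T
   all branches close; clash {D, ¬D} at an ∃-successor
2. Hence (¬B ⊓ C) ⊑ (∃s.∀r.D ⊔ A): entailed.

Yes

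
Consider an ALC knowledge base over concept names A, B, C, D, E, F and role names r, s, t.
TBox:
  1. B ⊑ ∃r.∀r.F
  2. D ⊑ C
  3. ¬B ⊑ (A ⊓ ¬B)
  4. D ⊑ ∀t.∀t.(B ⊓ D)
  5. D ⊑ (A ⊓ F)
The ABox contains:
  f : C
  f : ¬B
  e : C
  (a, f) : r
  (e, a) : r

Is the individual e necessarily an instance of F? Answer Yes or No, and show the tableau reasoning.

No

1. e : F?  L(e) = {C} ∪ {¬F}
   open: L(e) ⊇ {B, C, ¬D, ¬F, ∃r.∀r.F} (+ ∃-successors) — e ∉ F possible
2. Hence e : F: not entailed.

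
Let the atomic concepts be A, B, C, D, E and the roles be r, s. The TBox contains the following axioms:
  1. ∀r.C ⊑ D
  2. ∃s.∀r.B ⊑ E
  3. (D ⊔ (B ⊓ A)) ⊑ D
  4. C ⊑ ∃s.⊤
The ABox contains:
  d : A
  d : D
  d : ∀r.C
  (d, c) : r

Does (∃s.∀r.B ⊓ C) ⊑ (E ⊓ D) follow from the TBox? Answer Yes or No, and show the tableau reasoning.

1. (∃s.∀r.B ⊓ C) ⊑ (E ⊓ D)  ⇔  ((∃s.∀r.B ⊓ C) ⊓ (¬E ⊔ ¬D)) unsat w.r.t. T
   apply at x₀: ∃s.∀r.B⊑E; C⊑∃s.⊤
   open: L(x₀) ⊇ {C, E, ¬B, ¬D, ∃r.¬C, …} (+ ∃-successors)
2. Hence (∃s.∀r.B ⊓ C) ⊑ (E ⊓ D): not entailed.

No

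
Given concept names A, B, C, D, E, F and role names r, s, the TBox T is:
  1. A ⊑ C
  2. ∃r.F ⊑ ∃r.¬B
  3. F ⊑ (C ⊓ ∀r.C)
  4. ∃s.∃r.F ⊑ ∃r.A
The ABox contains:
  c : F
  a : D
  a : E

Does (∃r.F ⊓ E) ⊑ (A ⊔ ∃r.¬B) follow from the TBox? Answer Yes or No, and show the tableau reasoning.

1. (∃r.F ⊓ E) ⊑ (A ⊔ ∃r.¬B)  ⇔  ((∃r.F ⊓ E) ⊓ (¬A ⊓ ∀r.B)) unsat w.r.t. T
   all branches close; clash {B, ¬B} at an ∃-successor
2. Hence (∃r.F ⊓ E) ⊑ (A ⊔ ∃r.¬B): entailed.

Yes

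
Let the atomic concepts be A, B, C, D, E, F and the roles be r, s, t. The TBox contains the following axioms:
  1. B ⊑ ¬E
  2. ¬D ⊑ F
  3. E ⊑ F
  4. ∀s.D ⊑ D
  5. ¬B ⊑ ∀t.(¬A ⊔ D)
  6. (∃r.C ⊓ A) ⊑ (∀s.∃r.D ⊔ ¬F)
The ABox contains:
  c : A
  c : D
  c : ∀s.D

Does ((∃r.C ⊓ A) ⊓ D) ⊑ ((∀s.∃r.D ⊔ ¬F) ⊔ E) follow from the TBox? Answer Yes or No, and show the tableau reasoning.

1. ((∃r.C ⊓ A) ⊓ D) ⊑ ((∀s.∃r.D ⊔ ¬F) ⊔ E)  ⇔  (((∃r.C ⊓ A) ⊓ D) ⊓ ((∃s.∀r.¬D ⊓ F) ⊓ ¬E)) unsat w.r.t. T
   all branches close; clash {F, ¬F} at x₀
2. Hence ((∃r.C ⊓ A) ⊓ D) ⊑ ((∀s.∃r.D ⊔ ¬F) ⊔ E): entailed.

Yes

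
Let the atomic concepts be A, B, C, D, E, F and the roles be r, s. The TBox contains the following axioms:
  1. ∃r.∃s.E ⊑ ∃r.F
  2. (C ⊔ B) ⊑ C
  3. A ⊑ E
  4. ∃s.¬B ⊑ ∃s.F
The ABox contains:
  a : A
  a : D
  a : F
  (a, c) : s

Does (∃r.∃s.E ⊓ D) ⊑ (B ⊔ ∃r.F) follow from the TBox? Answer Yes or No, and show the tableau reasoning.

1. (∃r.∃s.E ⊓ D) ⊑ (B ⊔ ∃r.F)  ⇔  ((∃r.∃s.E ⊓ D) ⊓ (¬B ⊓ ∀r.¬F)) unsat w.r.t. T
   all branches close; clash {F, ¬F} at an ∃-successor
2. Hence (∃r.∃s.E ⊓ D) ⊑ (B ⊔ ∃r.F): entailed.

Yes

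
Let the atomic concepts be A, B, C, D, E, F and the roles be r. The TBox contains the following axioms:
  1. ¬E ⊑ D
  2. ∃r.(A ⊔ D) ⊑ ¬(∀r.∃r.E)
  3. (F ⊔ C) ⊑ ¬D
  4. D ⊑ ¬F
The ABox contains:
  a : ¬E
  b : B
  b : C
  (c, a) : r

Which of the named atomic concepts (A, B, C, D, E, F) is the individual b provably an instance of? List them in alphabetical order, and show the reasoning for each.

{B, C, E}

1. b : A?  L(b) = {B, C} ∪ {¬A}
   open: L(b) ⊇ {B, C, E, ¬A, ¬D, …} — b ∉ A possible
2. b : B?  L(b) = {B, C} ∪ {¬B}
   clash {B, ¬B} at b — b ∈ B
3. b : C?  L(b) = {B, C} ∪ {¬C}
   clash {C, ¬C} at b — b ∈ C
4. b : D?  L(b) = {B, C} ∪ {¬D}
   open: L(b) ⊇ {B, C, E, ¬D, ∀r.(¬A ⊓ ¬D)} — b ∉ D possible
5. b : E?  L(b) = {B, C} ∪ {¬E}
   clash {D, ¬D} at b — b ∈ E
6. b : F?  L(b) = {B, C} ∪ {¬F}
   open: L(b) ⊇ {B, C, E, ¬D, ¬F, …} — b ∉ F possible
7. Entailed for b: {B, C, E}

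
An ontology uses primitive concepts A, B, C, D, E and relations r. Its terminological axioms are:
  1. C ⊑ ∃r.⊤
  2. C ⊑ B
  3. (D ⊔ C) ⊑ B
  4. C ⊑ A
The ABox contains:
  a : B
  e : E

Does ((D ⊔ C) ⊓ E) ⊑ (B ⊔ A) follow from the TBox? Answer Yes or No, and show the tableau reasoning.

1. ((D ⊔ C) ⊓ E) ⊑ (B ⊔ A)  ⇔  (((D ⊔ C) ⊓ E) ⊓ (¬B ⊓ ¬A)) unsat w.r.t. T
   all branches close; clash {A, ¬A} at x₀
2. Hence ((D ⊔ C) ⊓ E) ⊑ (B ⊔ A): entailed.

Yes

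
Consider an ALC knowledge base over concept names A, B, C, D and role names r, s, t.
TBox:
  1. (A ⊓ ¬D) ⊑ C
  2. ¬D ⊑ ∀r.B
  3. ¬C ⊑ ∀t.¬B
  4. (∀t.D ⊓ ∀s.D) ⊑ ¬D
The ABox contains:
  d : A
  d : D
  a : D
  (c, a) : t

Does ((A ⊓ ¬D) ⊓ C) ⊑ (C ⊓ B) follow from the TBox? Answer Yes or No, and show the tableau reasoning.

1. ((A ⊓ ¬D) ⊓ C) ⊑ (C ⊓ B)  ⇔  (((A ⊓ ¬D) ⊓ C) ⊓ (¬C ⊔ ¬B)) unsat w.r.t. T
   apply at x₀: ¬D⊑∀r.B
   open: L(x₀) ⊇ {A, C, ¬B, ¬D, ∀r.B}
2. Hence ((A ⊓ ¬D) ⊓ C) ⊑ (C ⊓ B): not entailed.

No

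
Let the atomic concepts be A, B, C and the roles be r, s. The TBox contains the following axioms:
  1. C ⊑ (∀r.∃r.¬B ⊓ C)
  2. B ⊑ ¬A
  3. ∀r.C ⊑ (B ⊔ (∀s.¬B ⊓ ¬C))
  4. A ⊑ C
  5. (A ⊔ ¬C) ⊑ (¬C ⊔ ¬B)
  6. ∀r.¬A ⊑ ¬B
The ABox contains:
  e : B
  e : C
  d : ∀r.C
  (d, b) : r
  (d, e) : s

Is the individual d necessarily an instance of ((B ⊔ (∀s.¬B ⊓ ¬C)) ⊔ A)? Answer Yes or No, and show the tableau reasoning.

Yes

1. d : ((B ⊔ (∀s.¬B ⊓ ¬C)) ⊔ A)?  L(d) = {∀r.C} ∪ {((¬B ⊓ (∃s.B ⊔ C)) ⊓ ¬A)}
   clash {C, ¬C} at d — d ∈ ((B ⊔ (∀s.¬B ⊓ ¬C)) ⊔ A)
2. Hence d : ((B ⊔ (∀s.¬B ⊓ ¬C)) ⊔ A): entailed.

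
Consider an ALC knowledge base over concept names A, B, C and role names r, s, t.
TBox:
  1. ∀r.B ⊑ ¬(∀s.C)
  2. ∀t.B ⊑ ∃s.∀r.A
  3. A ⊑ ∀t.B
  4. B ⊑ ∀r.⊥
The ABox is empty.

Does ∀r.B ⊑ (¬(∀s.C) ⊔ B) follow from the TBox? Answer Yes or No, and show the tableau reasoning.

Yes

1. ∀r.B ⊑ (¬(∀s.C) ⊔ B)  ⇔  (∀r.B ⊓ (∀s.C ⊓ ¬B)) unsat w.r.t. T
   all branches close; clash {C, ¬C} at an ∃-successor
2. Hence ∀r.B ⊑ (¬(∀s.C) ⊔ B): entailed.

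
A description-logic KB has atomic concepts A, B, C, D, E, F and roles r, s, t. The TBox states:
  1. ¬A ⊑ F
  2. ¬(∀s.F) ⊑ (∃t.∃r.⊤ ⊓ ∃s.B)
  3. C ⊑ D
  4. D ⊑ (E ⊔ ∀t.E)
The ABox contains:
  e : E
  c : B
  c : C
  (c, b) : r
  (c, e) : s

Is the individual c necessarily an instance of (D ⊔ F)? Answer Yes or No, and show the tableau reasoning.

Yes

1. c : (D ⊔ F)?  L(c) = {B, C} ∪ {(¬D ⊓ ¬F)}
   clash {F, ¬F} at c — c ∈ (D ⊔ F)
2. Hence c : (D ⊔ F): entailed.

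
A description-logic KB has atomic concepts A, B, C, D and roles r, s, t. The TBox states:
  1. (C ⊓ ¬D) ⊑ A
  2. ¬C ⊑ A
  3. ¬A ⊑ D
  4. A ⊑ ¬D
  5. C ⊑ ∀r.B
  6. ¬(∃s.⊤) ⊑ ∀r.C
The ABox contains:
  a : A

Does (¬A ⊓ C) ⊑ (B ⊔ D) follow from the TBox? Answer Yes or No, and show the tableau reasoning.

1. (¬A ⊓ C) ⊑ (B ⊔ D)  ⇔  ((¬A ⊓ C) ⊓ (¬B ⊓ ¬D)) unsat w.r.t. T
   all branches close; clash {D, ¬D} at x₀
2. Hence (¬A ⊓ C) ⊑ (B ⊔ D): entailed.

Yes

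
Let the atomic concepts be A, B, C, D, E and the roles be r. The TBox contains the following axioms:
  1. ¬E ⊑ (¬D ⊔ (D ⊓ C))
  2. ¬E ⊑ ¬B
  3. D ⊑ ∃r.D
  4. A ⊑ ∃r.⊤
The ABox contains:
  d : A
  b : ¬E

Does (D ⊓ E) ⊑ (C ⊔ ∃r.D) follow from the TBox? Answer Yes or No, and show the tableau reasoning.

Yes

1. (D ⊓ E) ⊑ (C ⊔ ∃r.D)  ⇔  ((D ⊓ E) ⊓ (¬C ⊓ ∀r.¬D)) unsat w.r.t. T
   all branches close; clash {D, ¬D} at an ∃-successor
2. Hence (D ⊓ E) ⊑ (C ⊔ ∃r.D): entailed.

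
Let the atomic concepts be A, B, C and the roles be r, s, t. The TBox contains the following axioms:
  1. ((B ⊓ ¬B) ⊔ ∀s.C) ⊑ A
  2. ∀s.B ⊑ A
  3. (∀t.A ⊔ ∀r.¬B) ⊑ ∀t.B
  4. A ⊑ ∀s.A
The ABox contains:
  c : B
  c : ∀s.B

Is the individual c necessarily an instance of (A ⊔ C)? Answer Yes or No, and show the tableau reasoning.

Yes

1. c : (A ⊔ C)?  L(c) = {B, ∀s.B} ∪ {(¬A ⊓ ¬C)}
   clash {A, ¬A} at c — c ∈ (A ⊔ C)
2. Hence c : (A ⊔ C): entailed.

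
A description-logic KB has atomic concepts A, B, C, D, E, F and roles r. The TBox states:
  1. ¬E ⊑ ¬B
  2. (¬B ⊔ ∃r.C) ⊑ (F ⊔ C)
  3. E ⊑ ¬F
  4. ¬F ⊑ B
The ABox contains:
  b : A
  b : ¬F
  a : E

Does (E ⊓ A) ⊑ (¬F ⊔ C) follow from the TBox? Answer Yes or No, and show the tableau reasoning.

Yes

1. (E ⊓ A) ⊑ (¬F ⊔ C)  ⇔  ((E ⊓ A) ⊓ (F ⊓ ¬C)) unsat w.r.t. T
   all branches close; clash {F, ¬F} at x₀
2. Hence (E ⊓ A) ⊑ (¬F ⊔ C): entailed.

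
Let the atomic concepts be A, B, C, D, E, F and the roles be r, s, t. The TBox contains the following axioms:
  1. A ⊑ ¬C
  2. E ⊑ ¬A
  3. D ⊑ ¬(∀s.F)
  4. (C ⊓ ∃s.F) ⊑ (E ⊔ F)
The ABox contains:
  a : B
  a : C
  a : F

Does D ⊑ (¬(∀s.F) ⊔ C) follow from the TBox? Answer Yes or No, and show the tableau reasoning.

Yes

1. D ⊑ (¬(∀s.F) ⊔ C)  ⇔  (D ⊓ (∀s.F ⊓ ¬C)) unsat w.r.t. T
   all branches close; clash {F, ¬F} at an ∃-successor
2. Hence D ⊑ (¬(∀s.F) ⊔ C): entailed.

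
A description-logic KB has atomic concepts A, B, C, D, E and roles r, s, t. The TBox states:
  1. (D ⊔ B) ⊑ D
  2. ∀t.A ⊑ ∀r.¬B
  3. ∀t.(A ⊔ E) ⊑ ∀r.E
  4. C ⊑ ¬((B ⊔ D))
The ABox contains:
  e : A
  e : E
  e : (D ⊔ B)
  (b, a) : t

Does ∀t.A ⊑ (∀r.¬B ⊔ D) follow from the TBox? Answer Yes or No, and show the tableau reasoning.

1. ∀t.A ⊑ (∀r.¬B ⊔ D)  ⇔  (∀t.A ⊓ (∃r.B ⊓ ¬D)) unsat w.r.t. T
   all branches close; clash {D, ¬D} at x₀
2. Hence ∀t.A ⊑ (∀r.¬B ⊔ D): entailed.

Yes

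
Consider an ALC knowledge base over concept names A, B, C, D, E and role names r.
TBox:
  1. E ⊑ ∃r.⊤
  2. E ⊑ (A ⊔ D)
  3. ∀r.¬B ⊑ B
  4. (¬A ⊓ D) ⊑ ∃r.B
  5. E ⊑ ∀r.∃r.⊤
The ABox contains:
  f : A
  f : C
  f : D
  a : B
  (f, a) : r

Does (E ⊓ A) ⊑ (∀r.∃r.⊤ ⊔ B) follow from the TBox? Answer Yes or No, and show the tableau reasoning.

Yes

1. (E ⊓ A) ⊑ (∀r.∃r.⊤ ⊔ B)  ⇔  ((E ⊓ A) ⊓ (∃r.∀r.⊥ ⊓ ¬B)) unsat w.r.t. T
   all branches close; clash {B, ¬B} at x₀
2. Hence (E ⊓ A) ⊑ (∀r.∃r.⊤ ⊔ B): entailed.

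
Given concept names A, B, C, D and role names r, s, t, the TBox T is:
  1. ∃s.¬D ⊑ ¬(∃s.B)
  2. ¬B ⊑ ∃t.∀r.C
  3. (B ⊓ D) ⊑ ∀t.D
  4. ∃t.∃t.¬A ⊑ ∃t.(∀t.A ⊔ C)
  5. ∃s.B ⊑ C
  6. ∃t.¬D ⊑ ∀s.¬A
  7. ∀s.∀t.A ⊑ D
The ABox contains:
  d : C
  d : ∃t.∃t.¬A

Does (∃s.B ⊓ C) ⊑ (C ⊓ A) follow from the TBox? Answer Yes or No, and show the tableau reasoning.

1. (∃s.B ⊓ C) ⊑ (C ⊓ A)  ⇔  ((∃s.B ⊓ C) ⊓ (¬C ⊔ ¬A)) unsat w.r.t. T
   open: L(x₀) ⊇ {C, ¬A, ¬B, ∀s.D, ∀t.D, …} (+ ∃-successors)
2. Hence (∃s.B ⊓ C) ⊑ (C ⊓ A): not entailed.

No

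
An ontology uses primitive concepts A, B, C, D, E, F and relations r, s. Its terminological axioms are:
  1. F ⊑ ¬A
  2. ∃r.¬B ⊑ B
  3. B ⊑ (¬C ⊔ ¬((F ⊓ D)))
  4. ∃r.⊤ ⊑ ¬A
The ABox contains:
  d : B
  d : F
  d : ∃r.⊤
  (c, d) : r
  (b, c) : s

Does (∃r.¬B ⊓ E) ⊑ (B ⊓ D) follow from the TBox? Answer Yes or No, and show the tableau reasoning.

1. (∃r.¬B ⊓ E) ⊑ (B ⊓ D)  ⇔  ((∃r.¬B ⊓ E) ⊓ (¬B ⊔ ¬D)) unsat w.r.t. T
   apply at x₀: ∃r.¬B⊑B
   open: L(x₀) ⊇ {B, E, ¬A, ¬C, ¬D, …} (+ ∃-successors)
2. Hence (∃r.¬B ⊓ E) ⊑ (B ⊓ D): not entailed.

No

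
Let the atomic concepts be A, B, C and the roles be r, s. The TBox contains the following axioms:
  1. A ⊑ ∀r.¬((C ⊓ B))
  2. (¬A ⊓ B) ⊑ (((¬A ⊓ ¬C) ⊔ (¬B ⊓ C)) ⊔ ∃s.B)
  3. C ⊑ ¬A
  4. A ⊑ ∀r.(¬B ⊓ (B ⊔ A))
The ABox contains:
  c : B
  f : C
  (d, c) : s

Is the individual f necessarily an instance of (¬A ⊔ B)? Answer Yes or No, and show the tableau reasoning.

Yes

1. f : (¬A ⊔ B)?  L(f) = {C} ∪ {(A ⊓ ¬B)}
   clash {A, ¬A} at f — f ∈ (¬A ⊔ B)
2. Hence f : (¬A ⊔ B): entailed.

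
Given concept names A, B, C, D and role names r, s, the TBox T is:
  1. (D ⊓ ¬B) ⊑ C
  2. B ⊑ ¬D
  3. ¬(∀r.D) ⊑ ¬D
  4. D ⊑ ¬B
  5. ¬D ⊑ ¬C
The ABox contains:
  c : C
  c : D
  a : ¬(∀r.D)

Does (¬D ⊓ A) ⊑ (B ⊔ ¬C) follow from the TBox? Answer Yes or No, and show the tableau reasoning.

Yes

1. (¬D ⊓ A) ⊑ (B ⊔ ¬C)  ⇔  ((¬D ⊓ A) ⊓ (¬B ⊓ C)) unsat w.r.t. T
   all branches close; clash {C, ¬C} at x₀
2. Hence (¬D ⊓ A) ⊑ (B ⊔ ¬C): entailed.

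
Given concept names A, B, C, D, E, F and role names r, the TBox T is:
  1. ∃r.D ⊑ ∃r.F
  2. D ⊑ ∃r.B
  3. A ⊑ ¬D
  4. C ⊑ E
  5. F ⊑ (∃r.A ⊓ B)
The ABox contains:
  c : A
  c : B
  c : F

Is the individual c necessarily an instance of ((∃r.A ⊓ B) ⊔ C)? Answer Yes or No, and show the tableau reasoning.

Yes

1. c : ((∃r.A ⊓ B) ⊔ C)?  L(c) = {A, B, F} ∪ {((∀r.¬A ⊔ ¬B) ⊓ ¬C)}
   clash {B, ¬B} at c — c ∈ ((∃r.A ⊓ B) ⊔ C)
2. Hence c : ((∃r.A ⊓ B) ⊔ C): entailed.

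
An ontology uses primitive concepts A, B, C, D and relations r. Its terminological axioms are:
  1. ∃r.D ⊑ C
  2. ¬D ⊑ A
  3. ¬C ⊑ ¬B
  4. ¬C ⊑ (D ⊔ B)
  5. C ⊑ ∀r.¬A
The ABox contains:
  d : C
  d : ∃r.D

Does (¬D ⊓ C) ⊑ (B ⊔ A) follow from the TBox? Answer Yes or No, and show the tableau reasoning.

1. (¬D ⊓ C) ⊑ (B ⊔ A)  ⇔  ((¬D ⊓ C) ⊓ (¬B ⊓ ¬A)) unsat w.r.t. T
   all branches close; clash {A, ¬A} at x₀
2. Hence (¬D ⊓ C) ⊑ (B ⊔ A): entailed.

Yes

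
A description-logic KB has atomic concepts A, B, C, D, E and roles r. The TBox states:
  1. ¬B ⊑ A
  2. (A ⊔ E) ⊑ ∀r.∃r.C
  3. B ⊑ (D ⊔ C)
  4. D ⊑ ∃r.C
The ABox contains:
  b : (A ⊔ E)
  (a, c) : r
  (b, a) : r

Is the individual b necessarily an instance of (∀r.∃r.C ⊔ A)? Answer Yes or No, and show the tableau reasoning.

Yes

1. b : (∀r.∃r.C ⊔ A)?  L(b) = {(A ⊔ E)} ∪ {(∃r.∀r.¬C ⊓ ¬A)}
   clash {A, ¬A} at b — b ∈ (∀r.∃r.C ⊔ A)
2. Hence b : (∀r.∃r.C ⊔ A): entailed.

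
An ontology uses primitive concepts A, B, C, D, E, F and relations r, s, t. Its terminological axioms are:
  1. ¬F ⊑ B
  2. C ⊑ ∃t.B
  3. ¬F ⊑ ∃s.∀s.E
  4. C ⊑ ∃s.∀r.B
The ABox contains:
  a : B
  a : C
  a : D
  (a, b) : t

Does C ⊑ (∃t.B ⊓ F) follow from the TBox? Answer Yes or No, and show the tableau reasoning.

1. C ⊑ (∃t.B ⊓ F)  ⇔  (C ⊓ (∀t.¬B ⊔ ¬F)) unsat w.r.t. T
   apply at x₀: C⊑∃t.B; C⊑∃s.∀r.B
   open: L(x₀) ⊇ {B, C, ¬F, ∃s.∀r.B, ∃s.∀s.E, …} (+ ∃-successors)
2. Hence C ⊑ (∃t.B ⊓ F): not entailed.

No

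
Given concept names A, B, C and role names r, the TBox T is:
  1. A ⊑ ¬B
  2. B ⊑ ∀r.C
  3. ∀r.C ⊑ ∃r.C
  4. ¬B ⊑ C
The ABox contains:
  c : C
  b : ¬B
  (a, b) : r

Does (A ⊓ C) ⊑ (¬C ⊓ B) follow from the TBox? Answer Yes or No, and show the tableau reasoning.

1. (A ⊓ C) ⊑ (¬C ⊓ B)  ⇔  ((A ⊓ C) ⊓ (C ⊔ ¬B)) unsat w.r.t. T
   apply at x₀: A⊑¬B
   open: L(x₀) ⊇ {A, C, ¬B, ∃r.¬C} (+ ∃-successors)
2. Hence (A ⊓ C) ⊑ (¬C ⊓ B): not entailed.

No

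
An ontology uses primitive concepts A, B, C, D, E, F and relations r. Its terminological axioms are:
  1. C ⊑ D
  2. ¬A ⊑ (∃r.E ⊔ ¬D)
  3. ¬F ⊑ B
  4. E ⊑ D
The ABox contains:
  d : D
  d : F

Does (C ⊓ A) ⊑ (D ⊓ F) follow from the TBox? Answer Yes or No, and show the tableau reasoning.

No

1. (C ⊓ A) ⊑ (D ⊓ F)  ⇔  ((C ⊓ A) ⊓ (¬D ⊔ ¬F)) unsat w.r.t. T
   apply at x₀: C⊑D
   open: L(x₀) ⊇ {A, B, C, D, ¬F}
2. Hence (C ⊓ A) ⊑ (D ⊓ F): not entailed.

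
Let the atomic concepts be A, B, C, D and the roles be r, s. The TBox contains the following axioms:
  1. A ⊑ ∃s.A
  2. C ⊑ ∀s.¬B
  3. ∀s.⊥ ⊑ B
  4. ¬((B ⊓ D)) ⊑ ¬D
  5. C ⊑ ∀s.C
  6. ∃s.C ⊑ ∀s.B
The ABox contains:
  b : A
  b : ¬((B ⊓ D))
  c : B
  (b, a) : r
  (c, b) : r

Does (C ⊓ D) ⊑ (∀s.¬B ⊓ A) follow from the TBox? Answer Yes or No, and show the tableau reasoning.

1. (C ⊓ D) ⊑ (∀s.¬B ⊓ A)  ⇔  ((C ⊓ D) ⊓ (∃s.B ⊔ ¬A)) unsat w.r.t. T
   apply at x₀: C⊑∀s.¬B; C⊑∀s.C
   open: L(x₀) ⊇ {B, C, D, ¬A, ∀s.C, …}
2. Hence (C ⊓ D) ⊑ (∀s.¬B ⊓ A): not entailed.

No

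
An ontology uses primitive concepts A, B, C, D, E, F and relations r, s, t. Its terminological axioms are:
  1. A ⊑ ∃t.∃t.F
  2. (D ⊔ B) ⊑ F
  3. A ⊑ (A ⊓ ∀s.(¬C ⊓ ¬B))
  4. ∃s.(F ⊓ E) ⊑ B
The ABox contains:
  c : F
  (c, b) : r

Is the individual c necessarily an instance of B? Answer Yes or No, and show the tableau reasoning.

No

1. c : B?  L(c) = {F} ∪ {¬B}
   open: L(c) ⊇ {F, ¬A, ¬B, ∀s.(¬F ⊔ ¬E)} — c ∉ B possible
2. Hence c : B: not entailed.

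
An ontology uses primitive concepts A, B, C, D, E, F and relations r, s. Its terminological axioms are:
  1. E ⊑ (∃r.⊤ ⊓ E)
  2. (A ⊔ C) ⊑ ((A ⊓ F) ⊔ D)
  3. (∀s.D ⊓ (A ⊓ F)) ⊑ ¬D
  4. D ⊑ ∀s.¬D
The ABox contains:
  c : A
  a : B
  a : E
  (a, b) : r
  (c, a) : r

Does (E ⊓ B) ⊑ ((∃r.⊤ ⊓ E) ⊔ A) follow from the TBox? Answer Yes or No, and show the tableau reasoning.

1. (E ⊓ B) ⊑ ((∃r.⊤ ⊓ E) ⊔ A)  ⇔  ((E ⊓ B) ⊓ ((∀r.⊥ ⊔ ¬E) ⊓ ¬A)) unsat w.r.t. T
   all branches close; clash {E, ¬E} at x₀
2. Hence (E ⊓ B) ⊑ ((∃r.⊤ ⊓ E) ⊔ A): entailed.

Yes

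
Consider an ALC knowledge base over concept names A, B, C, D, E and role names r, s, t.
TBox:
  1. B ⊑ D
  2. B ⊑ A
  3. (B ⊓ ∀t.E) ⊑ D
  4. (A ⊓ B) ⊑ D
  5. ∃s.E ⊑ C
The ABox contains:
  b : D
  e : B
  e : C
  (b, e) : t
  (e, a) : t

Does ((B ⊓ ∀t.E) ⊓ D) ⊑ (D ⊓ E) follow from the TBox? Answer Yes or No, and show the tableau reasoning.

1. ((B ⊓ ∀t.E) ⊓ D) ⊑ (D ⊓ E)  ⇔  (((B ⊓ ∀t.E) ⊓ D) ⊓ (¬D ⊔ ¬E)) unsat w.r.t. T
   apply at x₀: B⊑A
   open: L(x₀) ⊇ {A, B, D, ¬E, ∀s.¬E, …}
2. Hence ((B ⊓ ∀t.E) ⊓ D) ⊑ (D ⊓ E): not entailed.

No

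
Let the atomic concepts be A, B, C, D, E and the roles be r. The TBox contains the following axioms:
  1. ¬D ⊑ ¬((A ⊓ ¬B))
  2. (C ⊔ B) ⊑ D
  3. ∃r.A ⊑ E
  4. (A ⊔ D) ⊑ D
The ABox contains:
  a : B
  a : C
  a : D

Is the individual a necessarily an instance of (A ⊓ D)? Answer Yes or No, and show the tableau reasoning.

1. a : (A ⊓ D)?  L(a) = {B, C, D} ∪ {(¬A ⊔ ¬D)}
   open: L(a) ⊇ {B, C, D, ¬A, ∀r.¬A} — a ∉ (A ⊓ D) possible
2. Hence a : (A ⊓ D): not entailed.

No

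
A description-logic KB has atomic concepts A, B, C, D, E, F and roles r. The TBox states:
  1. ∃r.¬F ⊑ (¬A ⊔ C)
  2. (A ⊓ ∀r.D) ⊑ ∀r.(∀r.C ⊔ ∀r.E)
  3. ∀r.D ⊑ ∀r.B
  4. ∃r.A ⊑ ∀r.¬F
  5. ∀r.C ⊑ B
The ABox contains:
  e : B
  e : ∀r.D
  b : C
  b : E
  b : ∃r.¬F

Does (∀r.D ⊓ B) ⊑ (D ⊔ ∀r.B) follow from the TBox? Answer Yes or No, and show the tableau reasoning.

Yes

1. (∀r.D ⊓ B) ⊑ (D ⊔ ∀r.B)  ⇔  ((∀r.D ⊓ B) ⊓ (¬D ⊓ ∃r.¬B)) unsat w.r.t. T
   all branches close; clash {B, ¬B} at an ∃-successor
2. Hence (∀r.D ⊓ B) ⊑ (D ⊔ ∀r.B): entailed.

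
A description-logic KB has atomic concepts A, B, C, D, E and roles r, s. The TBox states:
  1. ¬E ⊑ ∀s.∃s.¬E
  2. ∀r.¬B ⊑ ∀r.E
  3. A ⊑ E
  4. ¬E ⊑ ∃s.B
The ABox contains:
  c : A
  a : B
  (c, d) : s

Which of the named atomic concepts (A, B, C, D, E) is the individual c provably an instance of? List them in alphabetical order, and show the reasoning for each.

{A, E}

1. c : A?  L(c) = {A} ∪ {¬A}
   clash {A, ¬A} at c — c ∈ A
2. c : B?  L(c) = {A} ∪ {¬B}
   apply at c: A⊑E
   open: L(c) ⊇ {A, E, ¬B, ∃r.B} (+ ∃-successors) — c ∉ B possible
3. c : C?  L(c) = {A} ∪ {¬C}
   apply at c: A⊑E
   open: L(c) ⊇ {A, E, ¬C, ∃r.B} (+ ∃-successors) — c ∉ C possible
4. c : D?  L(c) = {A} ∪ {¬D}
   apply at c: A⊑E
   open: L(c) ⊇ {A, E, ¬D, ∃r.B} (+ ∃-successors) — c ∉ D possible
5. c : E?  L(c) = {A} ∪ {¬E}
   clash {E, ¬E} at c — c ∈ E
6. Entailed for c: {A, E}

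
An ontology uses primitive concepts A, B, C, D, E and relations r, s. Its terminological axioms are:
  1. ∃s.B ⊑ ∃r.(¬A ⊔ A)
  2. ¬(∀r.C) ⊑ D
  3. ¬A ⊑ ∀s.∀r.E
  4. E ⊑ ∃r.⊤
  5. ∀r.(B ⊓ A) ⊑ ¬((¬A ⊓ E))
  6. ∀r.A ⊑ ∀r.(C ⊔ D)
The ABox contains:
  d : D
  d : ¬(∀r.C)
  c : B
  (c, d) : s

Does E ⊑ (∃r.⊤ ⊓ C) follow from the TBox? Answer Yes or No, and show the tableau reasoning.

1. E ⊑ (∃r.⊤ ⊓ C)  ⇔  (E ⊓ (∀r.⊥ ⊔ ¬C)) unsat w.r.t. T
   apply at x₀: E⊑∃r.⊤
   open: L(x₀) ⊇ {A, E, ¬C, ∀r.C, ∀s.¬B, …} (+ ∃-successors)
2. Hence E ⊑ (∃r.⊤ ⊓ C): not entailed.

No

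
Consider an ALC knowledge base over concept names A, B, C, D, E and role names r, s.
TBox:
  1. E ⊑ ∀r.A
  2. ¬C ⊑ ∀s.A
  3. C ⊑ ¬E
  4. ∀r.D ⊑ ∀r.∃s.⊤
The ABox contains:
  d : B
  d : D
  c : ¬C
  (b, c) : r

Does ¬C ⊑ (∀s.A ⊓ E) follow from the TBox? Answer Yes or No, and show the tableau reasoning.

1. ¬C ⊑ (∀s.A ⊓ E)  ⇔  (¬C ⊓ (∃s.¬A ⊔ ¬E)) unsat w.r.t. T
   apply at x₀: ¬C⊑∀s.A
   open: L(x₀) ⊇ {¬C, ¬E, ∀s.A, ∃r.¬D} (+ ∃-successors)
2. Hence ¬C ⊑ (∀s.A ⊓ E): not entailed.

No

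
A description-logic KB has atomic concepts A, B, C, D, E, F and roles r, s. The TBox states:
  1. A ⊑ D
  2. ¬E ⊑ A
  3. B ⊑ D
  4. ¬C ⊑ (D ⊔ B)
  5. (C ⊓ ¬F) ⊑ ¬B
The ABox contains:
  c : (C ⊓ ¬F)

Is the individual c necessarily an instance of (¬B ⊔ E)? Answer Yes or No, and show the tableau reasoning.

1. c : (¬B ⊔ E)?  L(c) = {(C ⊓ ¬F)} ∪ {(B ⊓ ¬E)}
   clash {B, ¬B} at c — c ∈ (¬B ⊔ E)
2. Hence c : (¬B ⊔ E): entailed.

Yes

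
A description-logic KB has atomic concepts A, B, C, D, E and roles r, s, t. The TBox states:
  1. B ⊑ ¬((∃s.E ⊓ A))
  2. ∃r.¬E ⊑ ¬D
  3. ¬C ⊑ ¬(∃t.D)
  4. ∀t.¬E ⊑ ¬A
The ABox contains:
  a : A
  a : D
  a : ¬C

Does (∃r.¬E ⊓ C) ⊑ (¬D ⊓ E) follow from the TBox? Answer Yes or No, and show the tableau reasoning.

1. (∃r.¬E ⊓ C) ⊑ (¬D ⊓ E)  ⇔  ((∃r.¬E ⊓ C) ⊓ (D ⊔ ¬E)) unsat w.r.t. T
   apply at x₀: ∃r.¬E⊑¬D
   open: L(x₀) ⊇ {C, ¬B, ¬D, ¬E, ∃r.¬E, …} (+ ∃-successors)
2. Hence (∃r.¬E ⊓ C) ⊑ (¬D ⊓ E): not entailed.

No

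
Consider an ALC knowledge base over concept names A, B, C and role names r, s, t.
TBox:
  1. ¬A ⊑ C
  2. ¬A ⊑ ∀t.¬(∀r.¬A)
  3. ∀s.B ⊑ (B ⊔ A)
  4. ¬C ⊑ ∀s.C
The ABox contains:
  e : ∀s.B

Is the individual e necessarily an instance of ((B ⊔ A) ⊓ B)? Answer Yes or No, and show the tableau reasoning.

1. e : ((B ⊔ A) ⊓ B)?  L(e) = {∀s.B} ∪ {((¬B ⊓ ¬A) ⊔ ¬B)}
   apply at e: ∀s.B⊑(B ⊔ A)
   open: L(e) ⊇ {A, C, ¬B, ∀s.B} — e ∉ ((B ⊔ A) ⊓ B) possible
2. Hence e : ((B ⊔ A) ⊓ B): not entailed.

No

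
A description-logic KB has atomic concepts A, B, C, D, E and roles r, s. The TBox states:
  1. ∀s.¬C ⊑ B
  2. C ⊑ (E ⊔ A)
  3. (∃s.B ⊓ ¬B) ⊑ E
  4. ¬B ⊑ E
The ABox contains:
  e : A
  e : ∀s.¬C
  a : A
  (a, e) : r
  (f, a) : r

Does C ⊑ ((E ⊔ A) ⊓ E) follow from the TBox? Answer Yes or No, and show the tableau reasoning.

1. C ⊑ ((E ⊔ A) ⊓ E)  ⇔  (C ⊓ ((¬E ⊓ ¬A) ⊔ ¬E)) unsat w.r.t. T
   apply at x₀: C⊑(E ⊔ A)
   open: L(x₀) ⊇ {A, B, C, ¬E}
2. Hence C ⊑ ((E ⊔ A) ⊓ E): not entailed.

No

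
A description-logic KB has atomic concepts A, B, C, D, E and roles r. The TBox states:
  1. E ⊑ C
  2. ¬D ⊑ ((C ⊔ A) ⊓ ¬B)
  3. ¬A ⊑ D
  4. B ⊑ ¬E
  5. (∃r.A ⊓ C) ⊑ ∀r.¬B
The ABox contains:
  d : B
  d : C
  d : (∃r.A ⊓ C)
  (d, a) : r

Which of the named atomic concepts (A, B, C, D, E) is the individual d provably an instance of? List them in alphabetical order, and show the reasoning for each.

{B, C, D}

1. d : A?  L(d) = {B, C, (∃r.A ⊓ C)} ∪ {¬A}
   apply at d: ¬A⊑D; B⊑¬E; (∃r.A ⊓ C)⊑∀r.¬B
   open: L(d) ⊇ {B, C, D, ¬A, ¬E, …} (+ ∃-successors) — d ∉ A possible
2. d : B?  L(d) = {B, C, (∃r.A ⊓ C)} ∪ {¬B}
   clash {B, ¬B} at d — d ∈ B
3. d : C?  L(d) = {B, C, (∃r.A ⊓ C)} ∪ {¬C}
   clash {C, ¬C} at d — d ∈ C
4. d : D?  L(d) = {B, C, (∃r.A ⊓ C)} ∪ {¬D}
   clash {D, ¬D} at d — d ∈ D
5. d : E?  L(d) = {B, C, (∃r.A ⊓ C)} ∪ {¬E}
   apply at d: (∃r.A ⊓ C)⊑∀r.¬B
   open: L(d) ⊇ {A, B, C, D, ¬E, …} (+ ∃-successors) — d ∉ E possible
6. Entailed for d: {B, C, D}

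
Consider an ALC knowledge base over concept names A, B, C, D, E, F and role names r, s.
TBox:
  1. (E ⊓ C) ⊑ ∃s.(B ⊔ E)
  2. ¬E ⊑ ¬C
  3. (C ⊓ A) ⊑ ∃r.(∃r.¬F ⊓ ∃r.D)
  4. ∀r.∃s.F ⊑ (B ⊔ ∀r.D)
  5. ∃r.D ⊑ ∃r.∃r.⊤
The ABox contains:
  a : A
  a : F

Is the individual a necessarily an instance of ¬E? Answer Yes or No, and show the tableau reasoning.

1. a : ¬E?  L(a) = {A, F} ∪ {E}
   open: L(a) ⊇ {A, E, F, ¬C, ∀r.¬D, …} (+ ∃-successors) — a ∉ ¬E possible
2. Hence a : ¬E: not entailed.

No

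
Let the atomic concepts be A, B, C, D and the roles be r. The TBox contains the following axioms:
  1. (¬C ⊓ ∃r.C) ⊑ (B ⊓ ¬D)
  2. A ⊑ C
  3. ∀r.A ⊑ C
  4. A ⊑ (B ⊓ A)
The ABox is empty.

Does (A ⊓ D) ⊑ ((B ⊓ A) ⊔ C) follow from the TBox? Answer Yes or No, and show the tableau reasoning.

1. (A ⊓ D) ⊑ ((B ⊓ A) ⊔ C)  ⇔  ((A ⊓ D) ⊓ ((¬B ⊔ ¬A) ⊓ ¬C)) unsat w.r.t. T
   all branches close; clash {C, ¬C} at x₀
2. Hence (A ⊓ D) ⊑ ((B ⊓ A) ⊔ C): entailed.

Yes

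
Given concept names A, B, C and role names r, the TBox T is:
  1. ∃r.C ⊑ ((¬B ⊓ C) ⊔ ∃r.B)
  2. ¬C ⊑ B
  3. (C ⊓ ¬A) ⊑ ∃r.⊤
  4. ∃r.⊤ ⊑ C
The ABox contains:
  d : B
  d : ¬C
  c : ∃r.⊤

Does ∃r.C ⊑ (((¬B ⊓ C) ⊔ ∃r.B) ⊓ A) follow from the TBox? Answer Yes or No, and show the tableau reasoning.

No

1. ∃r.C ⊑ (((¬B ⊓ C) ⊔ ∃r.B) ⊓ A)  ⇔  (∃r.C ⊓ (((B ⊔ ¬C) ⊓ ∀r.¬B) ⊔ ¬A)) unsat w.r.t. T
   apply at x₀: ∃r.C⊑((¬B ⊓ C) ⊔ ∃r.B)
   open: L(x₀) ⊇ {C, ¬A, ¬B, ∃r.C, ∃r.⊤} (+ ∃-successors)
2. Hence ∃r.C ⊑ (((¬B ⊓ C) ⊔ ∃r.B) ⊓ A): not entailed.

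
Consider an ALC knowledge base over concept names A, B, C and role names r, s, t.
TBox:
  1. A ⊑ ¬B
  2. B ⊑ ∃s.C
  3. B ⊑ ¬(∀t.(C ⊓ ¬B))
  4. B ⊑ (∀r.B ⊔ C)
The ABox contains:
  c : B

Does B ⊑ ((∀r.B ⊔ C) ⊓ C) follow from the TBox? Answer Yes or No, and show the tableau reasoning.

No

1. B ⊑ ((∀r.B ⊔ C) ⊓ C)  ⇔  (B ⊓ ((∃r.¬B ⊓ ¬C) ⊔ ¬C)) unsat w.r.t. T
   apply at x₀: B⊑∃s.C; B⊑¬(∀t.(C ⊓ ¬B)); B⊑(∀r.B ⊔ C)
   open: L(x₀) ⊇ {B, ¬A, ¬C, ∀r.B, ∃s.C, …} (+ ∃-successors)
2. Hence B ⊑ ((∀r.B ⊔ C) ⊓ C): not entailed.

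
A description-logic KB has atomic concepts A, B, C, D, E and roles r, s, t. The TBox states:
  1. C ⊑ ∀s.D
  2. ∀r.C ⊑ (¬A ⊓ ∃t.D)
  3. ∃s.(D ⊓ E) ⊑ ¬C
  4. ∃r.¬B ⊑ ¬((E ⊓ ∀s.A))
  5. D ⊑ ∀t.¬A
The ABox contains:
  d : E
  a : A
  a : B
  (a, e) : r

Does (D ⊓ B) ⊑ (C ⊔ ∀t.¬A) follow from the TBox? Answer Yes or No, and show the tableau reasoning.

1. (D ⊓ B) ⊑ (C ⊔ ∀t.¬A)  ⇔  ((D ⊓ B) ⊓ (¬C ⊓ ∃t.A)) unsat w.r.t. T
   all branches close; clash {A, ¬A} at an ∃-successor
2. Hence (D ⊓ B) ⊑ (C ⊔ ∀t.¬A): entailed.

Yes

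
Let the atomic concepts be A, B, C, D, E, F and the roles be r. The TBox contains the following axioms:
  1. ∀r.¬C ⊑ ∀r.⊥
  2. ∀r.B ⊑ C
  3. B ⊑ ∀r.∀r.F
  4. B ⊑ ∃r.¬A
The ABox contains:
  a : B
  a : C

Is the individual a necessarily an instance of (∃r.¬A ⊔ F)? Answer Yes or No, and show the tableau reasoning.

Yes

1. a : (∃r.¬A ⊔ F)?  L(a) = {B, C} ∪ {(∀r.A ⊓ ¬F)}
   clash ⊥ at an ∃-successor — a ∈ (∃r.¬A ⊔ F)
2. Hence a : (∃r.¬A ⊔ F): entailed.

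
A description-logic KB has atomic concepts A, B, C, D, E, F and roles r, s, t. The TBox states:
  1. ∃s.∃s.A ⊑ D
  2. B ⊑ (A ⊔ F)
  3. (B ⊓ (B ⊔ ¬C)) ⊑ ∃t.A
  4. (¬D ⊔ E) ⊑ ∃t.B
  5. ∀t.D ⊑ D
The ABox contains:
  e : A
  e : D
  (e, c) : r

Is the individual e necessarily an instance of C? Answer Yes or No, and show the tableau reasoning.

No

1. e : C?  L(e) = {A, D} ∪ {¬C}
   open: L(e) ⊇ {A, D, ¬B, ¬C, ¬E} — e ∉ C possible
2. Hence e : C: not entailed.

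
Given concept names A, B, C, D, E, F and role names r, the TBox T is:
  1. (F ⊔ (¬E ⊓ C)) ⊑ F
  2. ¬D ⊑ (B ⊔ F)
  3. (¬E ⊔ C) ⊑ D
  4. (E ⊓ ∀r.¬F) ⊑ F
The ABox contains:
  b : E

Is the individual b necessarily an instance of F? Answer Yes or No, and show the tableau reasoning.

No

1. b : F?  L(b) = {E} ∪ {¬F}
   open: L(b) ⊇ {D, E, ¬F, ∃r.F} (+ ∃-successors) — b ∉ F possible
2. Hence b : F: not entailed.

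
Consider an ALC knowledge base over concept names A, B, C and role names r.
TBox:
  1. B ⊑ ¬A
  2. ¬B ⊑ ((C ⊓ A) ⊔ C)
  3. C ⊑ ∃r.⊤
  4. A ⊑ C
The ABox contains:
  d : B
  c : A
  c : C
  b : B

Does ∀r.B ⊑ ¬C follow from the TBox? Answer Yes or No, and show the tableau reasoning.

No

1. ∀r.B ⊑ ¬C  ⇔  (∀r.B ⊓ C) unsat w.r.t. T
   apply at x₀: C⊑∃r.⊤
   open: L(x₀) ⊇ {C, ¬B, ∀r.B, ∃r.⊤} (+ ∃-successors)
2. Hence ∀r.B ⊑ ¬C: not entailed.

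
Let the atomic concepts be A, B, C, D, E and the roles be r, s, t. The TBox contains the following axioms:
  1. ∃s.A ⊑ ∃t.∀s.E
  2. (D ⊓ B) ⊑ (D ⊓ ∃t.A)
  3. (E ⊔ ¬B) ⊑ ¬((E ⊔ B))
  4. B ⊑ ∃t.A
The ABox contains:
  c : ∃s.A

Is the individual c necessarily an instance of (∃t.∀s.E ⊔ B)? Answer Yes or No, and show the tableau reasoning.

1. c : (∃t.∀s.E ⊔ B)?  L(c) = {∃s.A} ∪ {(∀t.∃s.¬E ⊓ ¬B)}
   clash {E, ¬E} at an ∃-successor — c ∈ (∃t.∀s.E ⊔ B)
2. Hence c : (∃t.∀s.E ⊔ B): entailed.

Yes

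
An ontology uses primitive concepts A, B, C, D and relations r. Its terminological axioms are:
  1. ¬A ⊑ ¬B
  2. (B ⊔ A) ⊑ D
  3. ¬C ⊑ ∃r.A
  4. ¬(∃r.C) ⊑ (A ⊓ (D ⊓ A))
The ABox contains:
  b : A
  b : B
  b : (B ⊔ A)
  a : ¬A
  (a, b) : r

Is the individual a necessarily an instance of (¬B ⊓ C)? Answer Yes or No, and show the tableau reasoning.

No

1. a : (¬B ⊓ C)?  L(a) = {¬A} ∪ {(B ⊔ ¬C)}
   apply at a: ¬A⊑¬B
   open: L(a) ⊇ {¬A, ¬B, ¬C, ∃r.A, ∃r.C} (+ ∃-successors) — a ∉ (¬B ⊓ C) possible
2. Hence a : (¬B ⊓ C): not entailed.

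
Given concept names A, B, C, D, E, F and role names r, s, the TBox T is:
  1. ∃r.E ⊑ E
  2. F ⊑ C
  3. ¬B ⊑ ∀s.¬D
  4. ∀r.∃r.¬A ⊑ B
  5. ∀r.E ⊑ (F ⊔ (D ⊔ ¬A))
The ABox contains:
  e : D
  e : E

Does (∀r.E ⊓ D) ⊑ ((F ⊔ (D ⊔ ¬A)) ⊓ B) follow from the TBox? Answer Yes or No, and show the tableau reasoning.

1. (∀r.E ⊓ D) ⊑ ((F ⊔ (D ⊔ ¬A)) ⊓ B)  ⇔  ((∀r.E ⊓ D) ⊓ ((¬F ⊓ (¬D ⊓ A)) ⊔ ¬B)) unsat w.r.t. T
   apply at x₀: ∀r.E⊑(F ⊔ (D ⊔ ¬A))
   open: L(x₀) ⊇ {D, E, ¬B, ¬F, ∀r.E, …} (+ ∃-successors)
2. Hence (∀r.E ⊓ D) ⊑ ((F ⊔ (D ⊔ ¬A)) ⊓ B): not entailed.

No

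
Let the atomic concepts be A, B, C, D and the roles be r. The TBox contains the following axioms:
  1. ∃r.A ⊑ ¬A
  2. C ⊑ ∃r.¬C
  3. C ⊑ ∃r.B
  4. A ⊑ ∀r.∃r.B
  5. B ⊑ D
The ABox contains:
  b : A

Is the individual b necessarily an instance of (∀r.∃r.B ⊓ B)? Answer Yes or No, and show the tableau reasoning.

No

1. b : (∀r.∃r.B ⊓ B)?  L(b) = {A} ∪ {(∃r.∀r.¬B ⊔ ¬B)}
   apply at b: A⊑∀r.∃r.B
   open: L(b) ⊇ {A, ¬B, ¬C, ∀r.¬A, ∀r.∃r.B} — b ∉ (∀r.∃r.B ⊓ B) possible
2. Hence b : (∀r.∃r.B ⊓ B): not entailed.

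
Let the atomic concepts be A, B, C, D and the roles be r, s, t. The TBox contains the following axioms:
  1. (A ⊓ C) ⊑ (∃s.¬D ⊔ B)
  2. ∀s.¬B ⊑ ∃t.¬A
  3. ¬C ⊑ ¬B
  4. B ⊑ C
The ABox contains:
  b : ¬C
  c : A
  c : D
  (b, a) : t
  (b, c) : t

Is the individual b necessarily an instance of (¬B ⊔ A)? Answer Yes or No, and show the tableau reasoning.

1. b : (¬B ⊔ A)?  L(b) = {¬C} ∪ {(B ⊓ ¬A)}
   clash {B, ¬B} at b — b ∈ (¬B ⊔ A)
2. Hence b : (¬B ⊔ A): entailed.

Yes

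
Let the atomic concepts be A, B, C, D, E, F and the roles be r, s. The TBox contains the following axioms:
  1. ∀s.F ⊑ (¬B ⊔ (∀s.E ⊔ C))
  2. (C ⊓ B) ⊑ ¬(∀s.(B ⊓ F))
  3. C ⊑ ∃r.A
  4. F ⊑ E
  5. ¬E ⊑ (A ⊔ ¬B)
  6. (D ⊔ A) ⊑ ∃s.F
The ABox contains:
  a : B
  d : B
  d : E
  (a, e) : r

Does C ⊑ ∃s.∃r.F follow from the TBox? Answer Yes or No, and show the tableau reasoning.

1. C ⊑ ∃s.∃r.F  ⇔  (C ⊓ ∀s.∀r.¬F) unsat w.r.t. T
   apply at x₀: C⊑∃r.A
   open: L(x₀) ⊇ {C, E, ¬A, ¬B, ¬D, …} (+ ∃-successors)
2. Hence C ⊑ ∃s.∃r.F: not entailed.

No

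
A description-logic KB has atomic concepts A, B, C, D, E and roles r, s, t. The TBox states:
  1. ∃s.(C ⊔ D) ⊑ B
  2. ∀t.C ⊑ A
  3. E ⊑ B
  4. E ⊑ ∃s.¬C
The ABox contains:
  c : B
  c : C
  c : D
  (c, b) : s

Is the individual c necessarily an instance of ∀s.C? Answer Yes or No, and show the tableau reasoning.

1. c : ∀s.C?  L(c) = {B, C, D} ∪ {∃s.¬C}
   open: L(c) ⊇ {B, C, D, ∃s.¬C, ∃t.¬C} (+ ∃-successors) — c ∉ ∀s.C possible
2. Hence c : ∀s.C: not entailed.

No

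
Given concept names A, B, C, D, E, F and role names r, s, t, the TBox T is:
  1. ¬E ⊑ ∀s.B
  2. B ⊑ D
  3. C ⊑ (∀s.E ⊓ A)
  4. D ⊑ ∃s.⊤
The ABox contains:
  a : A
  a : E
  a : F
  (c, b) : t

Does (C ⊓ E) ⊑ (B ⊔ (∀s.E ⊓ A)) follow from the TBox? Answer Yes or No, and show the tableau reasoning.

Yes

1. (C ⊓ E) ⊑ (B ⊔ (∀s.E ⊓ A))  ⇔  ((C ⊓ E) ⊓ (¬B ⊓ (∃s.¬E ⊔ ¬A))) unsat w.r.t. T
   all branches close; clash {A, ¬A} at x₀
2. Hence (C ⊓ E) ⊑ (B ⊔ (∀s.E ⊓ A)): entailed.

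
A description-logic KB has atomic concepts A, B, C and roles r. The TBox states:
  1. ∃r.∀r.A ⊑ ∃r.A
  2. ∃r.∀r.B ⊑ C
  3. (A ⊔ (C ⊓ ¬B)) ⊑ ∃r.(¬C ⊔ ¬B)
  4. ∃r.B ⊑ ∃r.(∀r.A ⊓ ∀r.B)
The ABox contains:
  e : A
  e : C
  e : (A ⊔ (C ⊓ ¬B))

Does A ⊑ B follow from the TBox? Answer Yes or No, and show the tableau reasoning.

No

1. A ⊑ B  ⇔  (A ⊓ ¬B) unsat w.r.t. T
   open: L(x₀) ⊇ {A, ¬B, ∀r.¬B, ∀r.∃r.¬A, ∀r.∃r.¬B, …} (+ ∃-successors)
2. Hence A ⊑ B: not entailed.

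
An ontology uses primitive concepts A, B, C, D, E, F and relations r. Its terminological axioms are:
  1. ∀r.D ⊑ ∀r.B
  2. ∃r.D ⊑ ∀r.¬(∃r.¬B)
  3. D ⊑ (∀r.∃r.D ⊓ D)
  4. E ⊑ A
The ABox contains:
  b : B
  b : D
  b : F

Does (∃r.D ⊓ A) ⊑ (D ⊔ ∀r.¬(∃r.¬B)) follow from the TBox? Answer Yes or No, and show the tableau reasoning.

Yes

1. (∃r.D ⊓ A) ⊑ (D ⊔ ∀r.¬(∃r.¬B))  ⇔  ((∃r.D ⊓ A) ⊓ (¬D ⊓ ∃r.∃r.¬B)) unsat w.r.t. T
   all branches close; clash {B, ¬B} at an ∃-successor
2. Hence (∃r.D ⊓ A) ⊑ (D ⊔ ∀r.¬(∃r.¬B)): entailed.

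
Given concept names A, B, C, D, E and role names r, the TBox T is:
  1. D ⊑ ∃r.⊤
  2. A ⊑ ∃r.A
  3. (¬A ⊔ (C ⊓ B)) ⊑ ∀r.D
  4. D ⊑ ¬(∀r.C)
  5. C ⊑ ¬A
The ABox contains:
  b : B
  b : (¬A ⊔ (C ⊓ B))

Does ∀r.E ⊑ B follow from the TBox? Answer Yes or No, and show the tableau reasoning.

No

1. ∀r.E ⊑ B  ⇔  (∀r.E ⊓ ¬B) unsat w.r.t. T
   open: L(x₀) ⊇ {¬A, ¬B, ¬D, ∀r.D, ∀r.E}
2. Hence ∀r.E ⊑ B: not entailed.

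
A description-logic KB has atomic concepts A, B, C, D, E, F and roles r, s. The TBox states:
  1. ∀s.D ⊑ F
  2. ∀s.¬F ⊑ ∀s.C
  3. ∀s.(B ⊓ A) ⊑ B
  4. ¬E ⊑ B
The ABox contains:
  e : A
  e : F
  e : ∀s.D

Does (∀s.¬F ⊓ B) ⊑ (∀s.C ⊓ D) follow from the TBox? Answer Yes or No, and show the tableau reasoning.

1. (∀s.¬F ⊓ B) ⊑ (∀s.C ⊓ D)  ⇔  ((∀s.¬F ⊓ B) ⊓ (∃s.¬C ⊔ ¬D)) unsat w.r.t. T
   apply at x₀: ∀s.¬F⊑∀s.C
   open: L(x₀) ⊇ {B, ¬D, ∀s.C, ∀s.¬F, ∃s.¬D} (+ ∃-successors)
2. Hence (∀s.¬F ⊓ B) ⊑ (∀s.C ⊓ D): not entailed.

No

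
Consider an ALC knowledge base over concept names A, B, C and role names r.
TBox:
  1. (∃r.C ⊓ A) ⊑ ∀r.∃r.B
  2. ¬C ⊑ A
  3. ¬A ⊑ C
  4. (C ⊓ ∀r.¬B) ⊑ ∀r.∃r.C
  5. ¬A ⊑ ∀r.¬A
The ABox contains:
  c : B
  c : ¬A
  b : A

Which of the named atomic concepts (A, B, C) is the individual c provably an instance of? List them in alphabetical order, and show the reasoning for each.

1. c : A?  L(c) = {B, ¬A} ∪ {¬A}
   apply at c: ¬A⊑C; ¬A⊑∀r.¬A
   open: L(c) ⊇ {B, C, ¬A, ∀r.¬A, ∃r.B} (+ ∃-successors) — c ∉ A possible
2. c : B?  L(c) = {B, ¬A} ∪ {¬B}
   clash {B, ¬B} at c — c ∈ B
3. c : C?  L(c) = {B, ¬A} ∪ {¬C}
   clash {C, ¬C} at c — c ∈ C
4. Entailed for c: {B, C}

{B, C}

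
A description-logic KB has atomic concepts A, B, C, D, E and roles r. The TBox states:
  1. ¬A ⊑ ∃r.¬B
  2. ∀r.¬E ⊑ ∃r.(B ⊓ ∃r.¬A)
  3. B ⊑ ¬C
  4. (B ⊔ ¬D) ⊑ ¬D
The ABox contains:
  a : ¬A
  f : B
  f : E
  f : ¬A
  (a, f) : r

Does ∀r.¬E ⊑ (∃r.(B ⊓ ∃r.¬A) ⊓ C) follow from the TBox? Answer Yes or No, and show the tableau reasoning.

1. ∀r.¬E ⊑ (∃r.(B ⊓ ∃r.¬A) ⊓ C)  ⇔  (∀r.¬E ⊓ (∀r.(¬B ⊔ ∀r.A) ⊔ ¬C)) unsat w.r.t. T
   apply at x₀: ∀r.¬E⊑∃r.(B ⊓ ∃r.¬A)
   open: L(x₀) ⊇ {A, D, ¬B, ¬C, ∀r.¬E, …} (+ ∃-successors)
2. Hence ∀r.¬E ⊑ (∃r.(B ⊓ ∃r.¬A) ⊓ C): not entailed.

No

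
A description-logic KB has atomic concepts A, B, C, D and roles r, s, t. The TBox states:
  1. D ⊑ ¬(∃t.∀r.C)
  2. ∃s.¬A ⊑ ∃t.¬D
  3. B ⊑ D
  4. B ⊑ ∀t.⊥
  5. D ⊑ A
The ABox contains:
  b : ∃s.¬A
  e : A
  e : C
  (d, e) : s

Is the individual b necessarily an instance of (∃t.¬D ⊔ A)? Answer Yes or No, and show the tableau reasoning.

Yes

1. b : (∃t.¬D ⊔ A)?  L(b) = {∃s.¬A} ∪ {(∀t.D ⊓ ¬A)}
   clash {A, ¬A} at b — b ∈ (∃t.¬D ⊔ A)
2. Hence b : (∃t.¬D ⊔ A): entailed.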